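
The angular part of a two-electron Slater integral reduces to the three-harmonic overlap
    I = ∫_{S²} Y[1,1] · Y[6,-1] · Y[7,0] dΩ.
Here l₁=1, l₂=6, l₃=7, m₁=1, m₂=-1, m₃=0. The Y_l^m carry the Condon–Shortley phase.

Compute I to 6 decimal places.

Rules hold: Σm=0, L=14 even, 5≤7≤7.
N = 3·13·15 = 585
Δ = 0!·2!·12!/15! = 1/1365
Racah Σ t=0..0: t=0:+1/518400 = 1/518400
⇒ 3j(1 6 7; 0 0 0)² = 7/195, sgn -1
Racah Σ t=0..0: t=0:+1/1209600 = 1/1209600
⇒ 3j(1 6 7; 1 -1 0)² = 1/65, sgn -1
4πI² = N·(3j₀)²·(3jₘ)² = 21/65
I = +1·√(0.323077/4π) = 0.16034227

0.160342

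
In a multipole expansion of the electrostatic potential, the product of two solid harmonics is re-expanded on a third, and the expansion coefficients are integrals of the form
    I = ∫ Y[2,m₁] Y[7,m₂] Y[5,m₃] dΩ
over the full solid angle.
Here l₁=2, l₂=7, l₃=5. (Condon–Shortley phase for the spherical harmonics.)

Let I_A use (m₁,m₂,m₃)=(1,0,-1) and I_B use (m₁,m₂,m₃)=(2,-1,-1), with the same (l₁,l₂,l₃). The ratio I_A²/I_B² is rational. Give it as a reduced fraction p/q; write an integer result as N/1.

Same 2,7,5: normalisation and zero-m 3j drop out of the ratio.
A: Δ: 4! 0! 10! / 15! → 1/15015; sum: t=1:−1/103680 = -1/103680; 3j²(2 7 5; 1 0 -1) = Δ·Π!·Σ² = 7/429  (sign -1)
B: Δ: 4! 0! 10! / 15! → 1/15015; sum: t=0:+1/414720 = 1/414720; 3j²(2 7 5; 2 -1 -1) = Δ·Π!·Σ² = 2/429  (sign +1)
I_A²/I_B² = (7/429)/(2/429) = 7/2

7/2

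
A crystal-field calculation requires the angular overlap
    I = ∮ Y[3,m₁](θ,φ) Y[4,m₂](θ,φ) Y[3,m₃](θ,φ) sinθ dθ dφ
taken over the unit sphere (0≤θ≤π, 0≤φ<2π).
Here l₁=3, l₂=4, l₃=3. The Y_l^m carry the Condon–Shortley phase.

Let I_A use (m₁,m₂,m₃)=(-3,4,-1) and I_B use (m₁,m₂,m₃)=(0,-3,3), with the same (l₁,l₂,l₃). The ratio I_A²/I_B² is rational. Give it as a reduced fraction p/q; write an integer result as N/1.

2/3

l's match ⇒ only the (l;m) 3-j factors differ between A and B.
A: triangle coeff Δ(3,4,3) = 1/34650; Σ_t [4,4]: t=4:+1/1152 = 1/1152; (3j)²=1/33 [(3 4 3; -3 4 -1)], sign=+1
B: triangle coeff Δ(3,4,3) = 1/34650; Σ_t [1,1]: t=1:−1/288 = -1/288; (3j)²=1/22 [(3 4 3; 0 -3 3)], sign=-1
I_A²/I_B² = (1/33)/(1/22) = 2/3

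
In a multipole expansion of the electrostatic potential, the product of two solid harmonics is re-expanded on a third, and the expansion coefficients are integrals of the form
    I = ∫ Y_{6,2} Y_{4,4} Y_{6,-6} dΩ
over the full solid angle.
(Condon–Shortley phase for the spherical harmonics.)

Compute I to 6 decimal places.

0.056161

Rules hold: Σm=0, L=16 even, 2≤6≤10.
N = 13·9·13 = 1521
Δ = 4!·8!·4!/17! = 1/15315300
Racah Σ t=0..4: t=0:+1/829440 t=1:−1/25920 t=2:+1/9216 t=3:−1/25920 t=4:+1/829440 = 7/207360
⇒ 3j(6 4 6; 0 0 0)² = 28/2431, sgn +1
Racah Σ t=4..4: t=4:+1/23224320 = 1/23224320
⇒ 3j(6 4 6; 2 4 -6)² = 1/442, sgn +1
4πI² = N·(3j₀)²·(3jₘ)² = 126/3179
I = +1·√(0.0396351/4π) = 0.05616103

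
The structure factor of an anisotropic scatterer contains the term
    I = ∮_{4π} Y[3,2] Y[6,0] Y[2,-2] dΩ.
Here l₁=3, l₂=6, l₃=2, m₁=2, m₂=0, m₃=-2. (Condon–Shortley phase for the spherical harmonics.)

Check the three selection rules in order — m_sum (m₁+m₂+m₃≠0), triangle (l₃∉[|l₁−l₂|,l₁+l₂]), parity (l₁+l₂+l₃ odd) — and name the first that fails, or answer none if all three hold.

triangle

azimuthal sum: 2 + 0 − 2 = 0  ✓
3 ≤ 2 ≤ 9 (triangle on l)  ✗
L = 3 + 6 + 2 = 11 (odd)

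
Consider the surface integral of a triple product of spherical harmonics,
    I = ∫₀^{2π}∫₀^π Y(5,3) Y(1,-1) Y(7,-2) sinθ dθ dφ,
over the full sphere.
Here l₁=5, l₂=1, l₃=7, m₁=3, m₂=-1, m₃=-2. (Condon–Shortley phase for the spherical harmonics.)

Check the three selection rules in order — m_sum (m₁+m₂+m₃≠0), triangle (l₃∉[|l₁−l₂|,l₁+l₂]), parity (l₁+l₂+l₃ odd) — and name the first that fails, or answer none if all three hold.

azimuthal sum: 3 − 1 − 2 = 0  ✓
4 ≤ 7 ≤ 6 (triangle on l)  ✗
L = 5 + 1 + 7 = 13 (odd)

triangle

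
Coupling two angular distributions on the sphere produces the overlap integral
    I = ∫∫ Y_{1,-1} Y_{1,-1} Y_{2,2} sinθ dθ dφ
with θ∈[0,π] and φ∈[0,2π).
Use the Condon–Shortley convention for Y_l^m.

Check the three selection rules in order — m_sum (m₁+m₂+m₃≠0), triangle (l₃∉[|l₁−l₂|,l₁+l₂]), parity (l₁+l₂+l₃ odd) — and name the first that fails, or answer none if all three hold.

Σmᵢ = 0  ✓
l₃∈[|l₁−l₂|,l₁+l₂]=[0,2], have l₃=2  ✓
Σlᵢ = 4 ⇒ even  ✓

none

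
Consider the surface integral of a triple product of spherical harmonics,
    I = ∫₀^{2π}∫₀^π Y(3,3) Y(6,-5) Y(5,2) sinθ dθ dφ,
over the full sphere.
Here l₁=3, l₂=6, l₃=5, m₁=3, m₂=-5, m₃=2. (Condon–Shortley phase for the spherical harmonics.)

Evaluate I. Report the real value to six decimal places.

0.169016

m-sum 0 ✓  L=14 even ✓  3≤5≤9 ✓
Π(2lᵢ+1) = 7×13×11 = 1001
triangle coeff Δ(3,6,5) = 1/675675
Σ_t [1,3]: t=1:−1/8640 t=2:+1/2304 t=3:−1/8640 = 7/34560
(3j)²=7/429 [(3 6 5; 0 0 0)], sign=-1
Σ_t [0,0]: t=0:+1/241920 = 1/241920
(3j)²=2/91 [(3 6 5; 3 -5 2)], sign=-1
⇒ 4πI² = 14/39
I = (+1)√(14/39/(4π)) = 0.16901560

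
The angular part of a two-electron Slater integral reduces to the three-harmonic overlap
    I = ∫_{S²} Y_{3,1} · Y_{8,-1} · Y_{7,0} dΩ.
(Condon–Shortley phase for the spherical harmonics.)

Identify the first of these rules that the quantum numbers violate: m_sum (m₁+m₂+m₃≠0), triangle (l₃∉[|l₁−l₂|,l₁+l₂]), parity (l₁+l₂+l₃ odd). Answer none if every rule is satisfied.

m₁+m₂+m₃ = 1 − 1 + 0 = 0  ✓
triangle: |3−8|=5 ≤ l₃=7 ≤ 3+8=11  ✓
parity: l₁+l₂+l₃ = 18 is even  ✓

none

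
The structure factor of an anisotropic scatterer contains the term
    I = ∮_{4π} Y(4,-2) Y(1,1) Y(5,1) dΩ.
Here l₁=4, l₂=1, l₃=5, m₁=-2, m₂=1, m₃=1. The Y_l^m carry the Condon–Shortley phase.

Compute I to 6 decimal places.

-0.120286

Checks pass: Σm=0; 10 even; l₃=5∈[3,5].
(2·4+1)(2·1+1)(2·5+1) = 297
Δ: 0! 8! 2! / 11! → 1/495
sum: t=0:+1/576 = 1/576
3j²(4 1 5; 0 0 0) = Δ·Π!·Σ² = 5/99  (sign -1)
sum: t=0:+1/2880 = 1/2880
3j²(4 1 5; -2 1 1) = Δ·Π!·Σ² = 2/165  (sign +1)
combine: 4πI² = 297·5/99·2/165 = 2/11
take √, sign -1: I = -0.12028562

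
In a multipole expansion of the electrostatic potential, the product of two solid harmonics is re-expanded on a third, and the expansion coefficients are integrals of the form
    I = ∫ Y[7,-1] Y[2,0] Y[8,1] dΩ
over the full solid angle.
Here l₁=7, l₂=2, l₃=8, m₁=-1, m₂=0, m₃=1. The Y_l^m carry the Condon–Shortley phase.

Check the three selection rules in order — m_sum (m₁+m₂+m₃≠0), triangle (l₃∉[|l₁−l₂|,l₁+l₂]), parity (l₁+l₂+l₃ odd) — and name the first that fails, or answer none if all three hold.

parity

m₁+m₂+m₃ = -1 + 0 + 1 = 0  ✓
triangle: |7−2|=5 ≤ l₃=8 ≤ 7+2=9  ✓
parity: l₁+l₂+l₃ = 17 is odd  ✗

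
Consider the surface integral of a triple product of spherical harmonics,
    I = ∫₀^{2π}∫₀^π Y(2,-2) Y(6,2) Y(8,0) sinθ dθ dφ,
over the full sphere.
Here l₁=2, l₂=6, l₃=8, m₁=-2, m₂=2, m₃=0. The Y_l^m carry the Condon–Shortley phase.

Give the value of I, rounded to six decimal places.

0.071001

Checks pass: Σm=0; 16 even; l₃=8∈[4,8].
(2·2+1)(2·6+1)(2·8+1) = 1105
Δ: 0! 4! 12! / 17! → 1/30940
sum: t=0:+1/2073600 = 1/2073600
3j²(2 6 8; 0 0 0) = Δ·Π!·Σ² = 28/1105  (sign +1)
sum: t=0:+1/23224320 = 1/23224320
3j²(2 6 8; -2 2 0) = Δ·Π!·Σ² = 1/442  (sign +1)
combine: 4πI² = 1105·28/1105·1/442 = 14/221
take √, sign +1: I = 0.07100075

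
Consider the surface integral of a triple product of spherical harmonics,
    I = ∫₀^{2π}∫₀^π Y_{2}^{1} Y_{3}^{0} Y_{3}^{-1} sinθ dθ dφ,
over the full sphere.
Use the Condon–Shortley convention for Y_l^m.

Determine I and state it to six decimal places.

-0.059471

m-sum 0 ✓  L=8 even ✓  1≤3≤5 ✓
Π(2lᵢ+1) = 5×7×7 = 245
triangle coeff Δ(2,3,3) = 1/3780
Σ_t [0,2]: t=0:+1/24 t=1:−1/4 t=2:+1/24 = -1/6
(3j)²=4/105 [(2 3 3; 0 0 0)], sign=+1
Σ_t [0,1]: t=0:+1/12 t=1:−1/8 = -1/24
(3j)²=1/210 [(2 3 3; 1 0 -1)], sign=-1
⇒ 4πI² = 2/45
I = (-1)√(2/45/(4π)) = -0.05947080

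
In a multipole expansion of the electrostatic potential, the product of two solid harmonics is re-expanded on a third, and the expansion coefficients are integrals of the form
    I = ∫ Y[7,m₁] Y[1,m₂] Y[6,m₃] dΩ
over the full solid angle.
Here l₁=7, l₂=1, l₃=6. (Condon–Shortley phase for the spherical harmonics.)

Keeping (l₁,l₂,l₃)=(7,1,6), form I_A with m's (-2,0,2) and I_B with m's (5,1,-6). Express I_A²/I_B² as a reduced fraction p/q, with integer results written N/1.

45/1

Same 7,1,6: normalisation and zero-m 3j drop out of the ratio.
A: Δ: 2! 12! 0! / 15! → 1/1365; sum: t=1:−1/967680 = -1/967680; 3j²(7 1 6; -2 0 2) = Δ·Π!·Σ² = 3/91  (sign -1)
B: Δ: 2! 12! 0! / 15! → 1/1365; sum: t=2:+1/958003200 = 1/958003200; 3j²(7 1 6; 5 1 -6) = Δ·Π!·Σ² = 1/1365  (sign +1)
I_A²/I_B² = (3/91)/(1/1365) = 45/1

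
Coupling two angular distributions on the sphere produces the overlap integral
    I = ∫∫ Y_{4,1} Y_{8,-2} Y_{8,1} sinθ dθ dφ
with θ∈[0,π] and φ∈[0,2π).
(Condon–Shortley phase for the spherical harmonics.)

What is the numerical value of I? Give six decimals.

m-sum 0 ✓  L=20 even ✓  4≤8≤12 ✓
Π(2lᵢ+1) = 9×17×17 = 2601
triangle coeff Δ(4,8,8) = 1/185175900
Σ_t [0,4]: t=0:+1/557383680 t=1:−1/21772800 t=2:+1/8294400 t=3:−1/21772800 t=4:+1/557383680 = 1/30965760
(3j)²=36/4199 [(4 8 8; 0 0 0)], sign=+1
Σ_t [0,3]: t=0:+1/74649600 t=1:−1/14515200 t=2:+1/23224320 t=3:−1/313528320 = -7/447897600
(3j)²=343/75582 [(4 8 8; 1 -2 1)], sign=+1
⇒ 4πI² = 6174/61009
I = (+1)√(6174/61009/(4π)) = 0.08973904

0.089739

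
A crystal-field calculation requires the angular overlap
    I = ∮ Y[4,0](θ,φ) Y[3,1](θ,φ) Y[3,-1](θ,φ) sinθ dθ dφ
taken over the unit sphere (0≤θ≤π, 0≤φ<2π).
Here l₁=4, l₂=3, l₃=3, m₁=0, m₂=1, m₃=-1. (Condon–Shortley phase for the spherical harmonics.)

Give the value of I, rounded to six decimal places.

Checks pass: Σm=0; 10 even; l₃=3∈[1,7].
(2·4+1)(2·3+1)(2·3+1) = 441
Δ: 4! 4! 2! / 11! → 1/34650
sum: t=1:−1/72 t=2:+1/16 t=3:−1/72 = 5/144
3j²(4 3 3; 0 0 0) = Δ·Π!·Σ² = 2/77  (sign -1)
sum: t=2:+1/32 t=3:−1/36 t=4:+1/1152 = 5/1152
3j²(4 3 3; 0 1 -1) = Δ·Π!·Σ² = 1/1386  (sign +1)
combine: 4πI² = 441·2/77·1/1386 = 1/121
take √, sign -1: I = -0.02564498

-0.025645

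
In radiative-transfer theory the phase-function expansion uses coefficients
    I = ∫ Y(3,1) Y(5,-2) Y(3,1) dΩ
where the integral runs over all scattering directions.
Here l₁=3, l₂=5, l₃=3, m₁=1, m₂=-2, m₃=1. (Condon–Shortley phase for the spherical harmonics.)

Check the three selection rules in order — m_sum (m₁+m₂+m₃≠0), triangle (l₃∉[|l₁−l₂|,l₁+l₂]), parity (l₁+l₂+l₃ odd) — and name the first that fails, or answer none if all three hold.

parity

m₁+m₂+m₃ = 1 − 2 + 1 = 0  ✓
triangle: |3−5|=2 ≤ l₃=3 ≤ 3+5=8  ✓
parity: l₁+l₂+l₃ = 11 is odd  ✗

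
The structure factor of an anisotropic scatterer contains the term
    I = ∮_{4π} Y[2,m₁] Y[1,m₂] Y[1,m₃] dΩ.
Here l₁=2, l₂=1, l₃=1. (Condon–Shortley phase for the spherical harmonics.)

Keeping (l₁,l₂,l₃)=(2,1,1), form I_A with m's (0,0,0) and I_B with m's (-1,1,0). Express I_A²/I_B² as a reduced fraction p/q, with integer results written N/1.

l's match ⇒ only the (l;m) 3-j factors differ between A and B.
A: triangle coeff Δ(2,1,1) = 1/30; Σ_t [1,1]: t=1:−1/1 = -1/1; (3j)²=2/15 [(2 1 1; 0 0 0)], sign=+1
B: triangle coeff Δ(2,1,1) = 1/30; Σ_t [2,2]: t=2:+1/2 = 1/2; (3j)²=1/10 [(2 1 1; -1 1 0)], sign=-1
I_A²/I_B² = (2/15)/(1/10) = 4/3

4/3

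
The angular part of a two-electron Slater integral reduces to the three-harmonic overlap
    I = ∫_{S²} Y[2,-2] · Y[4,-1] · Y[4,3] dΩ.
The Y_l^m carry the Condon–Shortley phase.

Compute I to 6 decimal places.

Checks pass: Σm=0; 10 even; l₃=4∈[2,6].
(2·2+1)(2·4+1)(2·4+1) = 405
Δ: 2! 2! 6! / 11! → 1/13860
sum: t=0:+1/192 t=1:−1/36 t=2:+1/192 = -5/288
3j²(2 4 4; 0 0 0) = Δ·Π!·Σ² = 20/693  (sign -1)
sum: t=2:+1/480 = 1/480
3j²(2 4 4; -2 -1 3) = Δ·Π!·Σ² = 3/110  (sign -1)
combine: 4πI² = 405·20/693·3/110 = 270/847
take √, sign +1: I = 0.15927046

0.159270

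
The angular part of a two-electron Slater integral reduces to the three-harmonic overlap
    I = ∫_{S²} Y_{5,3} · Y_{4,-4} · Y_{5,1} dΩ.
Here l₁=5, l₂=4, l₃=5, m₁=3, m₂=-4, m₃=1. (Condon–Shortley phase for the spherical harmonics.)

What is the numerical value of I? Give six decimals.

-0.168084

m-sum 0 ✓  L=14 even ✓  1≤5≤9 ✓
Π(2lᵢ+1) = 11×9×11 = 1089
triangle coeff Δ(5,4,5) = 1/3153150
Σ_t [0,4]: t=0:+1/69120 t=1:−1/1728 t=2:+1/576 t=3:−1/1728 t=4:+1/69120 = 7/11520
(3j)²=2/143 [(5 4 5; 0 0 0)], sign=-1
Σ_t [0,0]: t=0:+1/27648 = 1/27648
(3j)²=10/429 [(5 4 5; 3 -4 1)], sign=+1
⇒ 4πI² = 60/169
I = (-1)√(60/169/(4π)) = -0.16808437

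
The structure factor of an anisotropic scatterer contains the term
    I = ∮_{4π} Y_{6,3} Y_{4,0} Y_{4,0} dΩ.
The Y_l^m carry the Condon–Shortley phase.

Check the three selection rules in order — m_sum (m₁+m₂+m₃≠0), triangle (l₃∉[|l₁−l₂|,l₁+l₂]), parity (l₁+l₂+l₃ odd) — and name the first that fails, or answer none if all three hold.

Σmᵢ = 3  ✗
l₃∈[|l₁−l₂|,l₁+l₂]=[2,10], have l₃=4
Σlᵢ = 14 ⇒ even

m_sum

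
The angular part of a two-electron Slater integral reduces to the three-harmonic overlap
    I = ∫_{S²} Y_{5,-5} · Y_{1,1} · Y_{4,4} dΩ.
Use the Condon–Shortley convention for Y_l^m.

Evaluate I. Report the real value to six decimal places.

Checks pass: Σm=0; 10 even; l₃=4∈[4,6].
(2·5+1)(2·1+1)(2·4+1) = 297
Δ: 2! 8! 0! / 11! → 1/495
sum: t=1:−1/576 = -1/576
3j²(5 1 4; 0 0 0) = Δ·Π!·Σ² = 5/99  (sign -1)
sum: t=2:+1/80640 = 1/80640
3j²(5 1 4; -5 1 4) = Δ·Π!·Σ² = 1/11  (sign +1)
combine: 4πI² = 297·5/99·1/11 = 15/11
take √, sign -1: I = -0.32941575

-0.329416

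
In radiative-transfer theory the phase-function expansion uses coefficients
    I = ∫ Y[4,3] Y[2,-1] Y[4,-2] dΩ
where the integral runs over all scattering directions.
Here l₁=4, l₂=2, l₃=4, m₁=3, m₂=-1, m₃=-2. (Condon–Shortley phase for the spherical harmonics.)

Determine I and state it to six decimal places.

Rules hold: Σm=0, L=10 even, 2≤4≤6.
N = 9·5·9 = 405
Δ = 2!·6!·2!/11! = 1/13860
Racah Σ t=0..2: t=0:+1/192 t=1:−1/36 t=2:+1/192 = -5/288
⇒ 3j(4 2 4; 0 0 0)² = 20/693, sgn -1
Racah Σ t=0..1: t=0:+1/240 t=1:−1/1440 = 1/288
⇒ 3j(4 2 4; 3 -1 -2)² = 5/132, sgn +1
4πI² = N·(3j₀)²·(3jₘ)² = 375/847
I = -1·√(0.442739/4π) = -0.18770204

-0.187702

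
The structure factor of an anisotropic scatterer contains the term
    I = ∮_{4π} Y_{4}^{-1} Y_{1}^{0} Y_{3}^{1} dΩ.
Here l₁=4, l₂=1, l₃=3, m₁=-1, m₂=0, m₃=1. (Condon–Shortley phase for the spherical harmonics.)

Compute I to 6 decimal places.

-0.238414

Rules hold: Σm=0, L=8 even, 3≤3≤5.
N = 9·3·7 = 189
Δ = 2!·6!·0!/9! = 1/252
Racah Σ t=1..1: t=1:−1/36 = -1/36
⇒ 3j(4 1 3; 0 0 0)² = 4/63, sgn +1
Racah Σ t=1..1: t=1:−1/48 = -1/48
⇒ 3j(4 1 3; -1 0 1)² = 5/84, sgn -1
4πI² = N·(3j₀)²·(3jₘ)² = 5/7
I = -1·√(0.714286/4π) = -0.23841361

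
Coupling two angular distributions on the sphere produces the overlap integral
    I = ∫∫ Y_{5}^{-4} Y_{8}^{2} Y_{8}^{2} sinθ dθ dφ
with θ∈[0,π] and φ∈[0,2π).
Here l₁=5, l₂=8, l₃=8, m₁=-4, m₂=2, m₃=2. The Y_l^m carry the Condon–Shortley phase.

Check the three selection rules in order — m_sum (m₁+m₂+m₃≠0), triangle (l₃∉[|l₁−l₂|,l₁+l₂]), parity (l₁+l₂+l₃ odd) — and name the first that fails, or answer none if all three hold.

parity

Σmᵢ = 0  ✓
l₃∈[|l₁−l₂|,l₁+l₂]=[3,13], have l₃=8  ✓
Σlᵢ = 21 ⇒ odd  ✗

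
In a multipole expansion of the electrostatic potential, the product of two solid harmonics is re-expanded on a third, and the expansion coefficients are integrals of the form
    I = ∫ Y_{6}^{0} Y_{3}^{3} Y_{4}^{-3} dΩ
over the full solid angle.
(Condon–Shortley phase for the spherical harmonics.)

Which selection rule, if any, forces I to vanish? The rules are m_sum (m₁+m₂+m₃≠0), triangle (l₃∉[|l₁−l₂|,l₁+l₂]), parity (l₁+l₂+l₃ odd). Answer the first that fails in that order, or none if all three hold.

parity

m₁+m₂+m₃ = 0 + 3 − 3 = 0  ✓
triangle: |6−3|=3 ≤ l₃=4 ≤ 6+3=9  ✓
parity: l₁+l₂+l₃ = 13 is odd  ✗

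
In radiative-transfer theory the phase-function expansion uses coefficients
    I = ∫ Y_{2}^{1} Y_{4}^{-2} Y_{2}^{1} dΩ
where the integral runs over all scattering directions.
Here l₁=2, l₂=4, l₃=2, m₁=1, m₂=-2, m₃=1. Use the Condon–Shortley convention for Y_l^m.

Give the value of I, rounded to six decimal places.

Checks pass: Σm=0; 8 even; l₃=2∈[2,6].
(2·2+1)(2·4+1)(2·2+1) = 225
Δ: 4! 0! 4! / 9! → 1/630
sum: t=2:+1/16 = 1/16
3j²(2 4 2; 0 0 0) = Δ·Π!·Σ² = 2/35  (sign +1)
sum: t=1:−1/36 = -1/36
3j²(2 4 2; 1 -2 1) = Δ·Π!·Σ² = 4/63  (sign +1)
combine: 4πI² = 225·2/35·4/63 = 40/49
take √, sign +1: I = 0.25487487

0.254875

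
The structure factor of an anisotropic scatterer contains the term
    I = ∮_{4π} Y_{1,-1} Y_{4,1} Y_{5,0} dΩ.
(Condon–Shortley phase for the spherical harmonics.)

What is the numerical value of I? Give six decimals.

Checks pass: Σm=0; 10 even; l₃=5∈[3,5].
(2·1+1)(2·4+1)(2·5+1) = 297
Δ: 0! 2! 8! / 11! → 1/495
sum: t=0:+1/576 = 1/576
3j²(1 4 5; 0 0 0) = Δ·Π!·Σ² = 5/99  (sign -1)
sum: t=0:+1/1440 = 1/1440
3j²(1 4 5; -1 1 0) = Δ·Π!·Σ² = 2/99  (sign -1)
combine: 4πI² = 297·5/99·2/99 = 10/33
take √, sign +1: I = 0.15528807

0.155288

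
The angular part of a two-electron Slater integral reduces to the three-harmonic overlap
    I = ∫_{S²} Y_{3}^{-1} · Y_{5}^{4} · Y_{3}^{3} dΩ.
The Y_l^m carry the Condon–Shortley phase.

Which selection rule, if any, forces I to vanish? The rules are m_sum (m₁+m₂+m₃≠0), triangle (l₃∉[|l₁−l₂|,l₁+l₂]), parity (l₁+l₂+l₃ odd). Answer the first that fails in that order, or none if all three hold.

m_sum

Σmᵢ = 6  ✗
l₃∈[|l₁−l₂|,l₁+l₂]=[2,8], have l₃=3
Σlᵢ = 11 ⇒ odd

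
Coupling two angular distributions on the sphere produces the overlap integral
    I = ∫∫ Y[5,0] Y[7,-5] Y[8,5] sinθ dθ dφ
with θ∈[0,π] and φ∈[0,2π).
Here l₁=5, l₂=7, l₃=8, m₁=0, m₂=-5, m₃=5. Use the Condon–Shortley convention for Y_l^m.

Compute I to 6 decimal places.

Checks pass: Σm=0; 20 even; l₃=8∈[2,12].
(2·5+1)(2·7+1)(2·8+1) = 2805
Δ: 4! 6! 10! / 21! → 1/814773960
sum: t=0:+1/87091200 t=1:−1/4976640 t=2:+1/2073600 t=3:−1/4976640 t=4:+1/87091200 = 1/9676800
3j²(5 7 8; 0 0 0) = Δ·Π!·Σ² = 360/46189  (sign +1)
sum: t=0:+1/232243200 t=1:−1/104509440 t=2:+1/522547200 = -1/298598400
3j²(5 7 8; 0 -5 5) = Δ·Π!·Σ² = 55/7752  (sign +1)
combine: 4πI² = 2805·360/46189·55/7752 = 12375/79781
take √, sign +1: I = 0.11110099

0.111101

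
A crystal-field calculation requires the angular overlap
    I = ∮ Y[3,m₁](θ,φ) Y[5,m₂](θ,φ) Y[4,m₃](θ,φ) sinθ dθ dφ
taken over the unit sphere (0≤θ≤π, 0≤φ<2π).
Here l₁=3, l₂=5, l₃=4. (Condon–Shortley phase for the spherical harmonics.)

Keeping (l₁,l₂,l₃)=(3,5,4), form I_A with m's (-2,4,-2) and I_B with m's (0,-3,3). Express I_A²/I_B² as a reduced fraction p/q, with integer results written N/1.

40/21

Shared (l₁,l₂,l₃)=(3,5,4): N and (l;000)² cancel in I_A²/I_B².
A: Δ = 4!·2!·6!/13! = 1/180180; Racah Σ t=3..4: t=3:−1/8640 t=4:+1/2880 = 1/4320; ⇒ 3j(3 5 4; -2 4 -2)² = 8/429, sgn +1
B: Δ = 4!·2!·6!/13! = 1/180180; Racah Σ t=1..2: t=1:−1/1440 t=2:+1/2880 = -1/2880; ⇒ 3j(3 5 4; 0 -3 3)² = 7/715, sgn +1
I_A²/I_B² = (8/429)/(7/715) = 40/21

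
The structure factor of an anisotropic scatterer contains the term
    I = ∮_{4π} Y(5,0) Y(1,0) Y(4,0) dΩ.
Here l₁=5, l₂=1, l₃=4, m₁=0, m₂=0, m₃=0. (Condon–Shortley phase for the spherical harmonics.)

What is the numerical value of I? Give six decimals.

m-sum 0 ✓  L=10 even ✓  4≤4≤6 ✓
Π(2lᵢ+1) = 11×3×9 = 297
triangle coeff Δ(5,1,4) = 1/495
Σ_t [1,1]: t=1:−1/576 = -1/576
(3j)²=5/99 [(5 1 4; 0 0 0)], sign=-1
(m-triple is (0,0,0) — same symbol as above.)
⇒ 4πI² = 25/33
I = (+1)√(25/33/(4π)) = 0.24553200

0.245532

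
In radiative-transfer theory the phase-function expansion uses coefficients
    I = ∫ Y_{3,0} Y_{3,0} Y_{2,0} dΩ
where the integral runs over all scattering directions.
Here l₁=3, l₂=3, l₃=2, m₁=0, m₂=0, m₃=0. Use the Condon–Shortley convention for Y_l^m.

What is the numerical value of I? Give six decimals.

m-sum 0 ✓  L=8 even ✓  0≤2≤6 ✓
Π(2lᵢ+1) = 7×7×5 = 245
triangle coeff Δ(3,3,2) = 1/3780
Σ_t [1,3]: t=1:−1/24 t=2:+1/4 t=3:−1/24 = 1/6
(3j)²=4/105 [(3 3 2; 0 0 0)], sign=+1
(m-triple is (0,0,0) — same symbol as above.)
⇒ 4πI² = 16/45
I = (+1)√(16/45/(4π)) = 0.16820883

0.168209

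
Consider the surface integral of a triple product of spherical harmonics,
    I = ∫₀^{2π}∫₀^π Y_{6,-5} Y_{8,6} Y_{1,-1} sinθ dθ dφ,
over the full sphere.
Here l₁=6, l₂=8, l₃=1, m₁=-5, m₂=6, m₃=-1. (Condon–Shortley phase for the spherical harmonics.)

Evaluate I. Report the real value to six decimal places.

triangle: need 2≤l₃≤14, have 1; I=0

0.000000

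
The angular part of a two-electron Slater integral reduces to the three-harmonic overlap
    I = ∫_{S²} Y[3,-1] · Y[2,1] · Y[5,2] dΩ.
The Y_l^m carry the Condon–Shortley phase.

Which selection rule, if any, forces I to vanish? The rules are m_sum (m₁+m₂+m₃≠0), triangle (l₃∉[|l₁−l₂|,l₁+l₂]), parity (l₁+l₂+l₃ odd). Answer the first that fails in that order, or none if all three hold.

m₁+m₂+m₃ = -1 + 1 + 2 = 2  ✗
triangle: |3−2|=1 ≤ l₃=5 ≤ 3+2=5
parity: l₁+l₂+l₃ = 10 is even

m_sum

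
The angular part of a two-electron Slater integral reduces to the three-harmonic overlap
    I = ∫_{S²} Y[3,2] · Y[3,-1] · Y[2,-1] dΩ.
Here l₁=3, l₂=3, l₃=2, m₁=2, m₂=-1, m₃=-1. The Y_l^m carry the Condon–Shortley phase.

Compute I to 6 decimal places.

Checks pass: Σm=0; 8 even; l₃=2∈[0,6].
(2·3+1)(2·3+1)(2·2+1) = 245
Δ: 4! 2! 2! / 9! → 1/3780
sum: t=1:−1/24 t=2:+1/4 t=3:−1/24 = 1/6
3j²(3 3 2; 0 0 0) = Δ·Π!·Σ² = 4/105  (sign +1)
sum: t=0:+1/48 t=1:−1/12 = -1/16
3j²(3 3 2; 2 -1 -1) = Δ·Π!·Σ² = 1/28  (sign +1)
combine: 4πI² = 245·4/105·1/28 = 1/3
take √, sign +1: I = 0.16286750

0.162868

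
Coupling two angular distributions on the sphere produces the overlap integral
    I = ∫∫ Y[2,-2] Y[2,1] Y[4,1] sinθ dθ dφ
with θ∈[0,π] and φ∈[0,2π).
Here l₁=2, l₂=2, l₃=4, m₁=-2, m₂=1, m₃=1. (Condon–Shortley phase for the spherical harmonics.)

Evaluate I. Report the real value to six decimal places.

-0.090112

Rules hold: Σm=0, L=8 even, 0≤4≤4.
N = 5·5·9 = 225
Δ = 0!·4!·4!/9! = 1/630
Racah Σ t=0..0: t=0:+1/16 = 1/16
⇒ 3j(2 2 4; 0 0 0)² = 2/35, sgn +1
Racah Σ t=0..0: t=0:+1/144 = 1/144
⇒ 3j(2 2 4; -2 1 1)² = 1/126, sgn -1
4πI² = N·(3j₀)²·(3jₘ)² = 5/49
I = -1·√(0.102041/4π) = -0.09011188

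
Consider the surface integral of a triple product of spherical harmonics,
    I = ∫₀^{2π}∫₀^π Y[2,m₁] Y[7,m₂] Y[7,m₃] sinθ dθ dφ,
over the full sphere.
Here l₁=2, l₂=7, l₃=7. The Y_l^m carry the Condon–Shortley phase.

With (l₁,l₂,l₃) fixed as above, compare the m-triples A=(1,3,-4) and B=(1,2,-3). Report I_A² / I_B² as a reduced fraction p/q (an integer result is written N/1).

1078/625

Shared (l₁,l₂,l₃)=(2,7,7): N and (l;000)² cancel in I_A²/I_B².
A: Δ = 2!·2!·12!/17! = 1/185640; Racah Σ t=0..1: t=0:+1/14515200 t=1:−1/4354560 = -1/6220800; ⇒ 3j(2 7 7; 1 3 -4)² = 77/4420, sgn +1
B: Δ = 2!·2!·12!/17! = 1/185640; Racah Σ t=0..1: t=0:+1/4354560 t=1:−1/1935360 = -1/3483648; ⇒ 3j(2 7 7; 1 2 -3)² = 125/12376, sgn -1
I_A²/I_B² = (77/4420)/(125/12376) = 1078/625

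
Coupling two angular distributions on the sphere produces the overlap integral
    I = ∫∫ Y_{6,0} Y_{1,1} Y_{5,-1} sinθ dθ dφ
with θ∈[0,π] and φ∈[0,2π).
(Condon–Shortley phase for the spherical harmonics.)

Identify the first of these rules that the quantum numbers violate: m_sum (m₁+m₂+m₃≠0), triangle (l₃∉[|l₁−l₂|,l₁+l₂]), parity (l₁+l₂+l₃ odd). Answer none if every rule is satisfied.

m₁+m₂+m₃ = 0 + 1 − 1 = 0  ✓
triangle: |6−1|=5 ≤ l₃=5 ≤ 6+1=7  ✓
parity: l₁+l₂+l₃ = 12 is even  ✓

none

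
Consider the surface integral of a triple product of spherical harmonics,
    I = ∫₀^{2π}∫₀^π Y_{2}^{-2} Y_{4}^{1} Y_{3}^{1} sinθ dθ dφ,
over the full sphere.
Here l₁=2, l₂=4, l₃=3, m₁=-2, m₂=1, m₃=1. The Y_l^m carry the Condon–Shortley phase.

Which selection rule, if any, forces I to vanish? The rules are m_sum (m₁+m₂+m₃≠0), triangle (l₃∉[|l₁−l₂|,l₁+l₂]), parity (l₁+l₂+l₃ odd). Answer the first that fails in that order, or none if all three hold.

parity

azimuthal sum: -2 + 1 + 1 = 0  ✓
2 ≤ 3 ≤ 6 (triangle on l)  ✓
L = 2 + 4 + 3 = 9 (odd)  ✗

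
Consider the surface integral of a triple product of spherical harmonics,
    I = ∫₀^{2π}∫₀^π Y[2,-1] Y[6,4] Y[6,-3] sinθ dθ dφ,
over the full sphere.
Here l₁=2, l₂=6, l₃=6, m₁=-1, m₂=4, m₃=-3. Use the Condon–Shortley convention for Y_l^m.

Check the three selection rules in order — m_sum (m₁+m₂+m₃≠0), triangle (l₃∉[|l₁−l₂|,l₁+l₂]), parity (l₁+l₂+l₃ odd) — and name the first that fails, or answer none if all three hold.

azimuthal sum: -1 + 4 − 3 = 0  ✓
4 ≤ 6 ≤ 8 (triangle on l)  ✓
L = 2 + 6 + 6 = 14 (even)  ✓

none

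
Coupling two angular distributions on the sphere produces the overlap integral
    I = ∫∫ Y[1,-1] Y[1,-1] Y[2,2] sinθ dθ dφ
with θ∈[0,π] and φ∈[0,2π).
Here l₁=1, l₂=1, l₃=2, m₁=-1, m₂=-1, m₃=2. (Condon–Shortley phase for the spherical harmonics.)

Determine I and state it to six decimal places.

0.309019

m-sum 0 ✓  L=4 even ✓  0≤2≤2 ✓
Π(2lᵢ+1) = 3×3×5 = 45
triangle coeff Δ(1,1,2) = 1/30
Σ_t [0,0]: t=0:+1/1 = 1/1
(3j)²=2/15 [(1 1 2; 0 0 0)], sign=+1
Σ_t [0,0]: t=0:+1/4 = 1/4
(3j)²=1/5 [(1 1 2; -1 -1 2)], sign=+1
⇒ 4πI² = 6/5
I = (+1)√(6/5/(4π)) = 0.30901936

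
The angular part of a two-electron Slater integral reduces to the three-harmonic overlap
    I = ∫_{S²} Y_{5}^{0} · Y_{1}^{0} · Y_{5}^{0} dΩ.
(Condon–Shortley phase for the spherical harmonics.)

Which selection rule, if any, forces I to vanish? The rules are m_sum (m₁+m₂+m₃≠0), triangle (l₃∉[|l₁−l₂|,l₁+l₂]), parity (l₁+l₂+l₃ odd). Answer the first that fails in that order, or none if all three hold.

parity

m₁+m₂+m₃ = 0 + 0 + 0 = 0  ✓
triangle: |5−1|=4 ≤ l₃=5 ≤ 5+1=6  ✓
parity: l₁+l₂+l₃ = 11 is odd  ✗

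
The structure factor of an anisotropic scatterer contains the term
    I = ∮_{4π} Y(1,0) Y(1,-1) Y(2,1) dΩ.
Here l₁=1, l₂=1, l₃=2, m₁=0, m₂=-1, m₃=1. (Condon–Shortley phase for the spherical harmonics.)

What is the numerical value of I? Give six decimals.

Rules hold: Σm=0, L=4 even, 0≤2≤2.
N = 3·3·5 = 45
Δ = 0!·2!·2!/5! = 1/30
Racah Σ t=0..0: t=0:+1/1 = 1/1
⇒ 3j(1 1 2; 0 0 0)² = 2/15, sgn +1
Racah Σ t=0..0: t=0:+1/2 = 1/2
⇒ 3j(1 1 2; 0 -1 1)² = 1/10, sgn -1
4πI² = N·(3j₀)²·(3jₘ)² = 3/5
I = -1·√(0.6/4π) = -0.21850969

-0.218510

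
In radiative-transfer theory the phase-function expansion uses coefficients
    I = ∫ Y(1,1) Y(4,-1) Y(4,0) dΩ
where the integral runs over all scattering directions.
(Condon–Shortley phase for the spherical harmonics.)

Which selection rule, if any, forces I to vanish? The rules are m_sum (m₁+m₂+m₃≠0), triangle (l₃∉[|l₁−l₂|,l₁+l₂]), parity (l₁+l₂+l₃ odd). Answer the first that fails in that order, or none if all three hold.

parity

m₁+m₂+m₃ = 1 − 1 + 0 = 0  ✓
triangle: |1−4|=3 ≤ l₃=4 ≤ 1+4=5  ✓
parity: l₁+l₂+l₃ = 9 is odd  ✗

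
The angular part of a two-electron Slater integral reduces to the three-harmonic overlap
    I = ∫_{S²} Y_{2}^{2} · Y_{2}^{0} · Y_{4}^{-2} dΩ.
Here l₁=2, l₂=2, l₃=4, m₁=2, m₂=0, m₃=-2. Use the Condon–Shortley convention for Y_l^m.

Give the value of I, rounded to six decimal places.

0.156078

Checks pass: Σm=0; 8 even; l₃=4∈[0,4].
(2·2+1)(2·2+1)(2·4+1) = 225
Δ: 0! 4! 4! / 9! → 1/630
sum: t=0:+1/16 = 1/16
3j²(2 2 4; 0 0 0) = Δ·Π!·Σ² = 2/35  (sign +1)
sum: t=0:+1/96 = 1/96
3j²(2 2 4; 2 0 -2) = Δ·Π!·Σ² = 1/42  (sign +1)
combine: 4πI² = 225·2/35·1/42 = 15/49
take √, sign +1: I = 0.15607835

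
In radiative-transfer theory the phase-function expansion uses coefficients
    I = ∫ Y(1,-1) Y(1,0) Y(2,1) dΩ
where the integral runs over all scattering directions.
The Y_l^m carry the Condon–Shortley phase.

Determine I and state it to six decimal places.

Rules hold: Σm=0, L=4 even, 0≤2≤2.
N = 3·3·5 = 45
Δ = 0!·2!·2!/5! = 1/30
Racah Σ t=0..0: t=0:+1/1 = 1/1
⇒ 3j(1 1 2; 0 0 0)² = 2/15, sgn +1
Racah Σ t=0..0: t=0:+1/2 = 1/2
⇒ 3j(1 1 2; -1 0 1)² = 1/10, sgn -1
4πI² = N·(3j₀)²·(3jₘ)² = 3/5
I = -1·√(0.6/4π) = -0.21850969

-0.218510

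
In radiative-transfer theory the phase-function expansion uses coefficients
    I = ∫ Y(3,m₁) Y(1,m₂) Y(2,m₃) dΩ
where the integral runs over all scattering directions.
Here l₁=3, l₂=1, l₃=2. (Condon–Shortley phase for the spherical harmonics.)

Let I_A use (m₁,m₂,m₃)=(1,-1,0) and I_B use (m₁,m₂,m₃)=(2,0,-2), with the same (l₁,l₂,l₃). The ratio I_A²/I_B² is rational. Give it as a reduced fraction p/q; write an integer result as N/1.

6/5

l's match ⇒ only the (l;m) 3-j factors differ between A and B.
A: triangle coeff Δ(3,1,2) = 1/105; Σ_t [0,0]: t=0:+1/8 = 1/8; (3j)²=2/35 [(3 1 2; 1 -1 0)], sign=+1
B: triangle coeff Δ(3,1,2) = 1/105; Σ_t [1,1]: t=1:−1/24 = -1/24; (3j)²=1/21 [(3 1 2; 2 0 -2)], sign=-1
I_A²/I_B² = (2/35)/(1/21) = 6/5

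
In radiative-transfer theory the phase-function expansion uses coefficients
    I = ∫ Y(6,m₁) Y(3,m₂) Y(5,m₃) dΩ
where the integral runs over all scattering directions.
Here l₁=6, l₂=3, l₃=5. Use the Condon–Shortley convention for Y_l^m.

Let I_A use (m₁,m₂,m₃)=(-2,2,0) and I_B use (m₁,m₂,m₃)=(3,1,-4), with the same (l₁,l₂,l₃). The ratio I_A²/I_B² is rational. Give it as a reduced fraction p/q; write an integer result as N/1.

Shared (l₁,l₂,l₃)=(6,3,5): N and (l;000)² cancel in I_A²/I_B².
A: Δ = 4!·8!·2!/15! = 1/675675; Racah Σ t=3..4: t=3:−1/8640 t=4:+1/13824 = -1/23040; ⇒ 3j(6 3 5; -2 2 0)² = 2/429, sgn +1
B: Δ = 4!·8!·2!/15! = 1/675675; Racah Σ t=2..3: t=2:+1/40320 t=3:−1/241920 = 1/48384; ⇒ 3j(6 3 5; 3 1 -4)² = 24/1001, sgn -1
I_A²/I_B² = (2/429)/(24/1001) = 7/36

7/36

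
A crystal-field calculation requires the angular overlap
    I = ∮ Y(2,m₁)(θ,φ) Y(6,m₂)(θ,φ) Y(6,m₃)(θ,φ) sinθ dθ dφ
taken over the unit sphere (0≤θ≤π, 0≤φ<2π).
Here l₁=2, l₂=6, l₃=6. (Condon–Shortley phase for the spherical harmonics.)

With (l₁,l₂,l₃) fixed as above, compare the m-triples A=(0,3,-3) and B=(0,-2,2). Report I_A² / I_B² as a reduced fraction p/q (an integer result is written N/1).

1/4

Shared (l₁,l₂,l₃)=(2,6,6): N and (l;000)² cancel in I_A²/I_B².
A: Δ = 2!·2!·10!/15! = 1/90090; Racah Σ t=0..2: t=0:+1/1451520 t=1:−1/80640 t=2:+1/120960 = -1/290304; ⇒ 3j(2 6 6; 0 3 -3)² = 5/2002, sgn +1
B: Δ = 2!·2!·10!/15! = 1/90090; Racah Σ t=0..2: t=0:+1/69120 t=1:−1/30240 t=2:+1/322560 = -1/64512; ⇒ 3j(2 6 6; 0 -2 2)² = 10/1001, sgn -1
I_A²/I_B² = (5/2002)/(10/1001) = 1/4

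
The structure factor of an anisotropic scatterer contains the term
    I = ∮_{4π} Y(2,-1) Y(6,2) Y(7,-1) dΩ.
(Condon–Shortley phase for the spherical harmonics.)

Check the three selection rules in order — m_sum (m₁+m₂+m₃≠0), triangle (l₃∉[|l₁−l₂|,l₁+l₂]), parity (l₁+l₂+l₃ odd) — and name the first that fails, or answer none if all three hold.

parity

azimuthal sum: -1 + 2 − 1 = 0  ✓
4 ≤ 7 ≤ 8 (triangle on l)  ✓
L = 2 + 6 + 7 = 15 (odd)  ✗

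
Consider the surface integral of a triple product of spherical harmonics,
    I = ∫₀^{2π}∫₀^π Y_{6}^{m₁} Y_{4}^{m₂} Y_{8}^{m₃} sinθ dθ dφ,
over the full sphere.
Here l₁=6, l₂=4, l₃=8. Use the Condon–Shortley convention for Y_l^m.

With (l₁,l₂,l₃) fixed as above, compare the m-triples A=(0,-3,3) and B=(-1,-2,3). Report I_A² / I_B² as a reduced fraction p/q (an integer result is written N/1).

Shared (l₁,l₂,l₃)=(6,4,8): N and (l;000)² cancel in I_A²/I_B².
A: Δ = 2!·10!·6!/19! = 1/23279256; Racah Σ t=0..1: t=0:+1/4147200 t=1:−1/10368000 = 1/6912000; ⇒ 3j(6 4 8; 0 -3 3)² = 189/16796, sgn -1
B: Δ = 2!·10!·6!/19! = 1/23279256; Racah Σ t=0..2: t=0:+1/2903040 t=1:−1/2073600 t=2:+1/20736000 = -13/145152000; ⇒ 3j(6 4 8; -1 -2 3)² = 13/9044, sgn +1
I_A²/I_B² = (189/16796)/(13/9044) = 1323/169

1323/169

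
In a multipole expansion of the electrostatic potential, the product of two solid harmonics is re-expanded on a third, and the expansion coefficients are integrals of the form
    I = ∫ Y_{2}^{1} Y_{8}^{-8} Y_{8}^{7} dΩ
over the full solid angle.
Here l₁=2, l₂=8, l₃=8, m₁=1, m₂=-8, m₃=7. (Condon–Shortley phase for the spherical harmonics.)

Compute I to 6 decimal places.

0.162642

m-sum 0 ✓  L=18 even ✓  6≤8≤10 ✓
Π(2lᵢ+1) = 5×17×17 = 1445
triangle coeff Δ(2,8,8) = 1/348840
Σ_t [0,2]: t=0:+1/116121600 t=1:−1/25401600 t=2:+1/116121600 = -1/45158400
(3j)²=24/1615 [(2 8 8; 0 0 0)], sign=-1
Σ_t [0,0]: t=0:+1/174356582400 = 1/174356582400
(3j)²=5/323 [(2 8 8; 1 -8 7)], sign=-1
⇒ 4πI² = 120/361
I = (+1)√(120/361/(4π)) = 0.16264177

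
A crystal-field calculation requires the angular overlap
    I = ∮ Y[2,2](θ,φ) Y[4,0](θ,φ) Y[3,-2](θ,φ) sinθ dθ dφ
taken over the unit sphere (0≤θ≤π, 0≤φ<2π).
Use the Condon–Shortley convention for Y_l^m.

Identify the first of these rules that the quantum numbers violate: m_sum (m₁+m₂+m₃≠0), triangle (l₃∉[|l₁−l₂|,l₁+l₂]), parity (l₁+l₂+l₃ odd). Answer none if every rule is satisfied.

m₁+m₂+m₃ = 2 + 0 − 2 = 0  ✓
triangle: |2−4|=2 ≤ l₃=3 ≤ 2+4=6  ✓
parity: l₁+l₂+l₃ = 9 is odd  ✗

parity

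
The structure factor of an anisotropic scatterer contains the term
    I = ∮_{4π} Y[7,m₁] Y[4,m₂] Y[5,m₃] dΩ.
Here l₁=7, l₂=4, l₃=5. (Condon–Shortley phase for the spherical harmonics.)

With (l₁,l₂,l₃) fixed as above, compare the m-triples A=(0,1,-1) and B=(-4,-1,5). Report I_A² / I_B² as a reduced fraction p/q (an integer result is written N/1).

196/12375

l's match ⇒ only the (l;m) 3-j factors differ between A and B.
A: triangle coeff Δ(7,4,5) = 1/6126120; Σ_t [3,5]: t=3:−1/41472 t=4:+1/34560 t=5:−1/345600 = 1/518400; (3j)²=7/36465 [(7 4 5; 0 1 -1)], sign=+1
B: triangle coeff Δ(7,4,5) = 1/6126120; Σ_t [3,3]: t=3:−1/2903040 = -1/2903040; (3j)²=75/6188 [(7 4 5; -4 -1 5)], sign=-1
I_A²/I_B² = (7/36465)/(75/6188) = 196/12375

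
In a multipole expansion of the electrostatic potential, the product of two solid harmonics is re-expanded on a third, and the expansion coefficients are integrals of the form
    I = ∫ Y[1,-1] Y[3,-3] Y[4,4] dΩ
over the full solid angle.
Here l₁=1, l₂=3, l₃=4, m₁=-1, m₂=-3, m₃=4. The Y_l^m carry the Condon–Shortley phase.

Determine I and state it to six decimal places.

0.325735

m-sum 0 ✓  L=8 even ✓  2≤4≤4 ✓
Π(2lᵢ+1) = 3×7×9 = 189
triangle coeff Δ(1,3,4) = 1/252
Σ_t [0,0]: t=0:+1/36 = 1/36
(3j)²=4/63 [(1 3 4; 0 0 0)], sign=+1
Σ_t [0,0]: t=0:+1/1440 = 1/1440
(3j)²=1/9 [(1 3 4; -1 -3 4)], sign=+1
⇒ 4πI² = 4/3
I = (+1)√(4/3/(4π)) = 0.32573501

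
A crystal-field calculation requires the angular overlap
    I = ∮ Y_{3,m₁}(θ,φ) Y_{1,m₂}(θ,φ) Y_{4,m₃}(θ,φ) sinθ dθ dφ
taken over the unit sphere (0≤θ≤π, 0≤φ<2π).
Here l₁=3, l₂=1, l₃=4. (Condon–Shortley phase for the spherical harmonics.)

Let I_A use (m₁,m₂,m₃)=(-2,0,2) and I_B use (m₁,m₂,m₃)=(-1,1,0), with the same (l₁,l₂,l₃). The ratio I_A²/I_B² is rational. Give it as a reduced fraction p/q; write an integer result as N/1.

2/1

Shared (l₁,l₂,l₃)=(3,1,4): N and (l;000)² cancel in I_A²/I_B².
A: Δ = 0!·6!·2!/9! = 1/252; Racah Σ t=0..0: t=0:+1/120 = 1/120; ⇒ 3j(3 1 4; -2 0 2)² = 1/21, sgn +1
B: Δ = 0!·6!·2!/9! = 1/252; Racah Σ t=0..0: t=0:+1/96 = 1/96; ⇒ 3j(3 1 4; -1 1 0)² = 1/42, sgn +1
I_A²/I_B² = (1/21)/(1/42) = 2/1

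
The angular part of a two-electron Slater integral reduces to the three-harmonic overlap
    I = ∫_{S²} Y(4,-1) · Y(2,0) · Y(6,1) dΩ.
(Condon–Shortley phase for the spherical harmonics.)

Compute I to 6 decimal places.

-0.230476

m-sum 0 ✓  L=12 even ✓  2≤6≤6 ✓
Π(2lᵢ+1) = 9×5×13 = 585
triangle coeff Δ(4,2,6) = 1/6435
Σ_t [0,0]: t=0:+1/2304 = 1/2304
(3j)²=5/143 [(4 2 6; 0 0 0)], sign=+1
Σ_t [0,0]: t=0:+1/2880 = 1/2880
(3j)²=14/429 [(4 2 6; -1 0 1)], sign=-1
⇒ 4πI² = 1050/1573
I = (-1)√(1050/1573/(4π)) = -0.23047581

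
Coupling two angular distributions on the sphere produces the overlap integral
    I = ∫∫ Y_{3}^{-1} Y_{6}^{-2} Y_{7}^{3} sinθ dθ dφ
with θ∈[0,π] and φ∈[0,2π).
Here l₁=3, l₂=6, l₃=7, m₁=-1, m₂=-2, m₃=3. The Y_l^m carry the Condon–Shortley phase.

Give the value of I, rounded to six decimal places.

m-sum 0 ✓  L=16 even ✓  3≤7≤9 ✓
Π(2lᵢ+1) = 7×13×15 = 1365
triangle coeff Δ(3,6,7) = 1/2042040
Σ_t [0,2]: t=0:+1/207360 t=1:−1/57600 t=2:+1/207360 = -1/129600
(3j)²=168/12155 [(3 6 7; 0 0 0)], sign=+1
Σ_t [0,2]: t=0:+1/829440 t=1:−1/181440 t=2:+1/645120 = -1/362880
(3j)²=256/17017 [(3 6 7; -1 -2 3)], sign=-1
⇒ 4πI² = 129024/454597
I = (-1)√(129024/454597/(4π)) = -0.15028548

-0.150285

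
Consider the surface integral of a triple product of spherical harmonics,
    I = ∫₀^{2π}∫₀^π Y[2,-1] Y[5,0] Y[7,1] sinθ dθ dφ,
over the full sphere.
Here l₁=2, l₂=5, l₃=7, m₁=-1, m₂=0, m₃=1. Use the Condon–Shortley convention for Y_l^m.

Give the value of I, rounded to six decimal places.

Checks pass: Σm=0; 14 even; l₃=7∈[3,7].
(2·2+1)(2·5+1)(2·7+1) = 825
Δ: 0! 4! 10! / 15! → 1/15015
sum: t=0:+1/57600 = 1/57600
3j²(2 5 7; 0 0 0) = Δ·Π!·Σ² = 21/715  (sign -1)
sum: t=0:+1/86400 = 1/86400
3j²(2 5 7; -1 0 1) = Δ·Π!·Σ² = 16/715  (sign +1)
combine: 4πI² = 825·21/715·16/715 = 1008/1859
take √, sign -1: I = -0.20772350

-0.207724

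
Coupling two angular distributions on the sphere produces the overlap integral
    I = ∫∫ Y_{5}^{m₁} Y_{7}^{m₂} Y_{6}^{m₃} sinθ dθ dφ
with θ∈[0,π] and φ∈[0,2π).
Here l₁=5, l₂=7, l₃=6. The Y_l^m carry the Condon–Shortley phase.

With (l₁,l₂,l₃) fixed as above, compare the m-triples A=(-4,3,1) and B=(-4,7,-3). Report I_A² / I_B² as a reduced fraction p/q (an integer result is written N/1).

Same 5,7,6: normalisation and zero-m 3j drop out of the ratio.
A: Δ: 6! 4! 8! / 19! → 1/174594420; sum: t=5:−1/2073600 t=6:+1/2488320 = -1/12441600; 3j²(5 7 6; -4 3 1) = Δ·Π!·Σ² = 98/138567  (sign +1)
B: Δ: 6! 4! 8! / 19! → 1/174594420; sum: t=6:+1/174182400 = 1/174182400; 3j²(5 7 6; -4 7 -3) = Δ·Π!·Σ² = 21/1615  (sign -1)
I_A²/I_B² = (98/138567)/(21/1615) = 70/1287

70/1287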